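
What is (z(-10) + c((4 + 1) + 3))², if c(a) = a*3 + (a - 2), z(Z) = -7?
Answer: 529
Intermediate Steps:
c(a) = -2 + 4*a (c(a) = 3*a + (-2 + a) = -2 + 4*a)
(z(-10) + c((4 + 1) + 3))² = (-7 + (-2 + 4*((4 + 1) + 3)))² = (-7 + (-2 + 4*(5 + 3)))² = (-7 + (-2 + 4*8))² = (-7 + (-2 + 32))² = (-7 + 30)² = 23² = 529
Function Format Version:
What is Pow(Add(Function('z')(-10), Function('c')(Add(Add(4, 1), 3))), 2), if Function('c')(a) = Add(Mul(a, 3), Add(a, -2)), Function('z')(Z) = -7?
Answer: 529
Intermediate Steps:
Function('c')(a) = Add(-2, Mul(4, a)) (Function('c')(a) = Add(Mul(3, a), Add(-2, a)) = Add(-2, Mul(4, a)))
Pow(Add(Function('z')(-10), Function('c')(Add(Add(4, 1), 3))), 2) = Pow(Add(-7, Add(-2, Mul(4, Add(Add(4, 1), 3)))), 2) = Pow(Add(-7, Add(-2, Mul(4, Add(5, 3)))), 2) = Pow(Add(-7, Add(-2, Mul(4, 8))), 2) = Pow(Add(-7, Add(-2, 32)), 2) = Pow(Add(-7, 30), 2) = Pow(23, 2) = 529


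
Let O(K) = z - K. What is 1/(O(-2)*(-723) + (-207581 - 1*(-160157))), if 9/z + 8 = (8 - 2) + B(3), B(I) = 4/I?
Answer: -2/78219 ≈ -2.5569e-5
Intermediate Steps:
z = -27/2 (z = 9/(-8 + ((8 - 2) + 4/3)) = 9/(-8 + (6 + 4*(⅓))) = 9/(-8 + (6 + 4/3)) = 9/(-8 + 22/3) = 9/(-⅔) = 9*(-3/2) = -27/2 ≈ -13.500)
O(K) = -27/2 - K
1/(O(-2)*(-723) + (-207581 - 1*(-160157))) = 1/((-27/2 - 1*(-2))*(-723) + (-207581 - 1*(-160157))) = 1/((-27/2 + 2)*(-723) + (-207581 + 160157)) = 1/(-23/2*(-723) - 47424) = 1/(16629/2 - 47424) = 1/(-78219/2) = -2/78219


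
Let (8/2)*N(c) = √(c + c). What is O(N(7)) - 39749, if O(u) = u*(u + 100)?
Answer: -317985/8 + 25*√14 ≈ -39655.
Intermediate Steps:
N(c) = √2*√c/4 (N(c) = √(c + c)/4 = √(2*c)/4 = (√2*√c)/4 = √2*√c/4)
O(u) = u*(100 + u)
O(N(7)) - 39749 = (√2*√7/4)*(100 + √2*√7/4) - 39749 = (√14/4)*(100 + √14/4) - 39749 = √14*(100 + √14/4)/4 - 39749 = -39749 + √14*(100 + √14/4)/4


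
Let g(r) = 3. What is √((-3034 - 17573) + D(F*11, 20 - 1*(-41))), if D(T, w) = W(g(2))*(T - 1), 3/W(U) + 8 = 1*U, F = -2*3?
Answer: 3*I*√57130/5 ≈ 143.41*I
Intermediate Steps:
F = -6
W(U) = 3/(-8 + U) (W(U) = 3/(-8 + 1*U) = 3/(-8 + U))
D(T, w) = ⅗ - 3*T/5 (D(T, w) = (3/(-8 + 3))*(T - 1) = (3/(-5))*(-1 + T) = (3*(-⅕))*(-1 + T) = -3*(-1 + T)/5 = ⅗ - 3*T/5)
√((-3034 - 17573) + D(F*11, 20 - 1*(-41))) = √((-3034 - 17573) + (⅗ - (-18)*11/5)) = √(-20607 + (⅗ - ⅗*(-66))) = √(-20607 + (⅗ + 198/5)) = √(-20607 + 201/5) = √(-102834/5) = 3*I*√57130/5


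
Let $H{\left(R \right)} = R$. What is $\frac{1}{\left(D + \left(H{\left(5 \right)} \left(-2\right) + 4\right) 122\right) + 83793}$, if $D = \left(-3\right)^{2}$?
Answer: $\frac{1}{83070} \approx 1.2038 \cdot 10^{-5}$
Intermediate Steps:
$D = 9$
$\frac{1}{\left(D + \left(H{\left(5 \right)} \left(-2\right) + 4\right) 122\right) + 83793} = \frac{1}{\left(9 + \left(5 \left(-2\right) + 4\right) 122\right) + 83793} = \frac{1}{\left(9 + \left(-10 + 4\right) 122\right) + 83793} = \frac{1}{\left(9 - 732\right) + 83793} = \frac{1}{-723 + 83793} = \frac{1}{83070}$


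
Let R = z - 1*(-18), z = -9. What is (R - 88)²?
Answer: 6241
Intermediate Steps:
R = 9 (R = -9 - 1*(-18) = -9 + 18 = 9)
(R - 88)² = (9 - 88)² = (-79)² = 6241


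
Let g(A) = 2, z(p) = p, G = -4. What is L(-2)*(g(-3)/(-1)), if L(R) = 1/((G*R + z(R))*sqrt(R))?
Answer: I*sqrt(2)/6 ≈ 0.2357*I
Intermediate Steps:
L(R) = -1/(3*R**(3/2)) (L(R) = 1/((-4*R + R)*sqrt(R)) = 1/((-3*R)*sqrt(R)) = 1/(-3*R**(3/2)) = 1*(-1/(3*R**(3/2))) = -1/(3*R**(3/2)))
L(-2)*(g(-3)/(-1)) = (-I*sqrt(2)/12)*(2/(-1)) = (-I*sqrt(2)/12)*(2*(-1)) = -I*sqrt(2)/12*(-2) = I*sqrt(2)/6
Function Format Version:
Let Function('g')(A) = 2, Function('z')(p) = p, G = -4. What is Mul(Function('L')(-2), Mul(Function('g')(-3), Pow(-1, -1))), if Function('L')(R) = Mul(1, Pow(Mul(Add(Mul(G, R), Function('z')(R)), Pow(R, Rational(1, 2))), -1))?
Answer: Mul(Rational(1, 6), I, Pow(2, Rational(1, 2))) ≈ Mul(0.23570, I)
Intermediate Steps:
Function('L')(R) = Mul(Rational(-1, 3), Pow(R, Rational(-3, 2))) (Function('L')(R) = Mul(1, Pow(Mul(Add(Mul(-4, R), R), Pow(R, Rational(1, 2))), -1)) = Mul(1, Pow(Mul(Mul(-3, R), Pow(R, Rational(1, 2))), -1)) = Mul(1, Pow(Mul(-3, Pow(R, Rational(3, 2))), -1)) = Mul(1, Mul(Rational(-1, 3), Pow(R, Rational(-3, 2)))) = Mul(Rational(-1, 3), Pow(R, Rational(-3, 2))))
Mul(Function('L')(-2), Mul(Function('g')(-3), Pow(-1, -1))) = Mul(Mul(Rational(-1, 3), Pow(-2, Rational(-3, 2))), Mul(2, Pow(-1, -1))) = Mul(Mul(Rational(-1, 3), Mul(Rational(1, 4), I, Pow(2, Rational(1, 2)))), Mul(2, -1)) = Mul(Mul(Rational(-1, 12), I, Pow(2, Rational(1, 2))), -2) = Mul(Rational(1, 6), I, Pow(2, Rational(1, 2)))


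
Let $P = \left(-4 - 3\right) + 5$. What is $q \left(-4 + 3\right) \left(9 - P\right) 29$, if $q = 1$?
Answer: $-319$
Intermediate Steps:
$P = -2$ ($P = -7 + 5 = -2$)
$q \left(-4 + 3\right) \left(9 - P\right) 29 = 1 \left(-4 + 3\right) \left(9 - -2\right) 29 = 1 \left(-1\right) \left(9 + 2\right) 29 = \left(-1\right) 11 \cdot 29 = \left(-11\right) 29 = -319$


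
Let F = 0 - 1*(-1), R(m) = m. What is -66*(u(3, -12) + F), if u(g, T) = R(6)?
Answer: -462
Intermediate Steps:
F = 1 (F = 0 + 1 = 1)
u(g, T) = 6
-66*(u(3, -12) + F) = -66*(6 + 1) = -66*7 = -462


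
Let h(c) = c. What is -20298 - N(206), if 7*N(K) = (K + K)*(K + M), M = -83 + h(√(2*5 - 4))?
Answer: -192762/7 - 412*√6/7 ≈ -27682.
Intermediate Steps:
M = -83 + √6 (M = -83 + √(2*5 - 4) = -83 + √(10 - 4) = -83 + √6 ≈ -80.551)
N(K) = 2*K*(-83 + K + √6)/7 (N(K) = ((K + K)*(K + (-83 + √6)))/7 = ((2*K)*(-83 + K + √6))/7 = (2*K*(-83 + K + √6))/7 = 2*K*(-83 + K + √6)/7)
-20298 - N(206) = -20298 - 2*206*(-83 + 206 + √6)/7 = -20298 - 2*206*(123 + √6)/7 = -20298 - (50676/7 + 412*√6/7) = -20298 + (-50676/7 - 412*√6/7) = -192762/7 - 412*√6/7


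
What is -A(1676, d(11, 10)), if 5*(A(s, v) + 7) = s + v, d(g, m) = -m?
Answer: -1631/5 ≈ -326.20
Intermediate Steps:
A(s, v) = -7 + s/5 + v/5 (A(s, v) = -7 + (s + v)/5 = -7 + (s/5 + v/5) = -7 + s/5 + v/5)
-A(1676, d(11, 10)) = -(-7 + (⅕)*1676 + (-1*10)/5) = -(-7 + 1676/5 + (⅕)*(-10)) = -(-7 + 1676/5 - 2) = -1*1631/5 = -1631/5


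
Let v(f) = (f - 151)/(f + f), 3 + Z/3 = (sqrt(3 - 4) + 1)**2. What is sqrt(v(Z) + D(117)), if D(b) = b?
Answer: sqrt(187551 + 5889*I)/39 ≈ 11.106 + 0.17431*I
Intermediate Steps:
Z = -9 + 3*(1 + I)**2 (Z = -9 + 3*(sqrt(3 - 4) + 1)**2 = -9 + 3*(sqrt(-1) + 1)**2 = -9 + 3*(I + 1)**2 = -9 + 3*(1 + I)**2 ≈ -9.0 + 6.0*I)
v(f) = (-151 + f)/(2*f) (v(f) = (-151 + f)/((2*f)) = (-151 + f)*(1/(2*f)) = (-151 + f)/(2*f))
sqrt(v(Z) + D(117)) = sqrt((-151 + (-9 + 6*I))/(2*(-9 + 6*I)) + 117) = sqrt(((-9 - 6*I)/117)*(-160 + 6*I)/2 + 117) = sqrt((-160 + 6*I)*(-9 - 6*I)/234 + 117) = sqrt(117 + (-160 + 6*I)*(-9 - 6*I)/234)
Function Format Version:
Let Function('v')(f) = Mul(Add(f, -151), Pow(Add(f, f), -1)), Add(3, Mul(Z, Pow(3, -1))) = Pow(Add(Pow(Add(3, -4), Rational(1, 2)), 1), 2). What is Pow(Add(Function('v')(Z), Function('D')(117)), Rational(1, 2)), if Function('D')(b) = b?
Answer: Mul(Rational(1, 39), Pow(Add(187551, Mul(5889, I)), Rational(1, 2))) ≈ Add(11.106, Mul(0.17431, I))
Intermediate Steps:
Z = Add(-9, Mul(3, Pow(Add(1, I), 2))) (Z = Add(-9, Mul(3, Pow(Add(Pow(Add(3, -4), Rational(1, 2)), 1), 2))) = Add(-9, Mul(3, Pow(Add(Pow(-1, Rational(1, 2)), 1), 2))) = Add(-9, Mul(3, Pow(Add(I, 1), 2))) = Add(-9, Mul(3, Pow(Add(1, I), 2))) ≈ Add(-9.0000, Mul(6.0000, I)))
Function('v')(f) = Mul(Rational(1, 2), Pow(f, -1), Add(-151, f)) (Function('v')(f) = Mul(Add(-151, f), Pow(Mul(2, f), -1)) = Mul(Add(-151, f), Mul(Rational(1, 2), Pow(f, -1))) = Mul(Rational(1, 2), Pow(f, -1), Add(-151, f)))
Pow(Add(Function('v')(Z), Function('D')(117)), Rational(1, 2)) = Pow(Add(Mul(Rational(1, 2), Pow(Add(-9, Mul(6, I)), -1), Add(-151, Add(-9, Mul(6, I)))), 117), Rational(1, 2)) = Pow(Add(Mul(Rational(1, 2), Mul(Rational(1, 117), Add(-9, Mul(-6, I))), Add(-160, Mul(6, I))), 117), Rational(1, 2)) = Pow(Add(Mul(Rational(1, 234), Add(-160, Mul(6, I)), Add(-9, Mul(-6, I))), 117), Rational(1, 2)) = Pow(Add(117, Mul(Rational(1, 234), Add(-160, Mul(6, I)), Add(-9, Mul(-6, I)))), Rational(1, 2))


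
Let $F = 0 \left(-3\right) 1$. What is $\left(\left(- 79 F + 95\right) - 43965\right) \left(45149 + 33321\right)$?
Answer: $-3442478900$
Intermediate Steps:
$F = 0$ ($F = 0 \cdot 1 = 0$)
$\left(\left(- 79 F + 95\right) - 43965\right) \left(45149 + 33321\right) = \left(\left(\left(-79\right) 0 + 95\right) - 43965\right) \left(45149 + 33321\right) = \left(\left(0 + 95\right) - 43965\right) 78470 = \left(95 - 43965\right) 78470 = \left(-43870\right) 78470 = -3442478900$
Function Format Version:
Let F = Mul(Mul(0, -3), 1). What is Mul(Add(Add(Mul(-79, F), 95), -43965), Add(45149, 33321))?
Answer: -3442478900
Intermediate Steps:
F = 0 (F = Mul(0, 1) = 0)
Mul(Add(Add(Mul(-79, F), 95), -43965), Add(45149, 33321)) = Mul(Add(Add(Mul(-79, 0), 95), -43965), Add(45149, 33321)) = Mul(Add(Add(0, 95), -43965), 78470) = Mul(Add(95, -43965), 78470) = Mul(-43870, 78470) = -3442478900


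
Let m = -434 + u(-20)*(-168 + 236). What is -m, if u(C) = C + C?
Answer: 3154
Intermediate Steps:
u(C) = 2*C
m = -3154 (m = -434 + (2*(-20))*(-168 + 236) = -434 - 40*68 = -434 - 2720 = -3154)
-m = -1*(-3154) = 3154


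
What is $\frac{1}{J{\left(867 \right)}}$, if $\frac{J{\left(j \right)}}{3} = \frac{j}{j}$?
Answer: $\frac{1}{3} \approx 0.33333$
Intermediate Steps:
$J{\left(j \right)} = 3$ ($J{\left(j \right)} = 3 \frac{j}{j} = 3 \cdot 1 = 3$)
$\frac{1}{J{\left(867 \right)}} = \frac{1}{3}$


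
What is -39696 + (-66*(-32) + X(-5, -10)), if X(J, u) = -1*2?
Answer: -37586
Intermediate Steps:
X(J, u) = -2
-39696 + (-66*(-32) + X(-5, -10)) = -39696 + (-66*(-32) - 2) = -39696 + (2112 - 2) = -39696 + 2110 = -37586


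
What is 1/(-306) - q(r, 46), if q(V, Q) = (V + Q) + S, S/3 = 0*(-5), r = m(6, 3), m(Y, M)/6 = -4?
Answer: -6733/306 ≈ -22.003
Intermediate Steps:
m(Y, M) = -24 (m(Y, M) = 6*(-4) = -24)
r = -24
S = 0 (S = 3*(0*(-5)) = 3*0 = 0)
q(V, Q) = Q + V (q(V, Q) = (V + Q) + 0 = (Q + V) + 0 = Q + V)
1/(-306) - q(r, 46) = 1/(-306) - (46 - 24) = -1/306 - 1*22 = -1/306 - 22 = -6733/306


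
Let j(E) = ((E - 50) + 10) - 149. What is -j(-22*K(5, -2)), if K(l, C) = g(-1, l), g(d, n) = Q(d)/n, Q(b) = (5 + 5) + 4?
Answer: 1253/5 ≈ 250.60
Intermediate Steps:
Q(b) = 14 (Q(b) = 10 + 4 = 14)
g(d, n) = 14/n
K(l, C) = 14/l
j(E) = -189 + E (j(E) = ((-50 + E) + 10) - 149 = (-40 + E) - 149 = -189 + E)
-j(-22*K(5, -2)) = -(-189 - 308/5) = -1*(-1253/5) = 1253/5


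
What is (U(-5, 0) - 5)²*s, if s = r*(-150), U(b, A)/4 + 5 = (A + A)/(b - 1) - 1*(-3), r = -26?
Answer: 659100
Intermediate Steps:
U(b, A) = -8 + 8*A/(-1 + b) (U(b, A) = -20 + 4*((A + A)/(b - 1) - 1*(-3)) = -20 + 4*((2*A)/(-1 + b) + 3) = -20 + 4*(2*A/(-1 + b) + 3) = -20 + 4*(3 + 2*A/(-1 + b)) = -20 + (12 + 8*A/(-1 + b)) = -8 + 8*A/(-1 + b))
s = 3900 (s = -26*(-150) = 3900)
(U(-5, 0) - 5)²*s = (8*(1 + 0 - 1*(-5))/(-1 - 5) - 5)²*3900 = (8*(1 + 0 + 5)/(-6) - 5)²*3900 = (8*(-⅙)*6 - 5)²*3900 = (-8 - 5)²*3900 = (-13)²*3900 = 169*3900 = 659100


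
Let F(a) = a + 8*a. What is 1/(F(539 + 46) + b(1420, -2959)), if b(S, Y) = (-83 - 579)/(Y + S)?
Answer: 1539/8103497 ≈ 0.00018992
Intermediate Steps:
b(S, Y) = -662/(S + Y)
F(a) = 9*a
1/(F(539 + 46) + b(1420, -2959)) = 1/(9*(539 + 46) - 662/(1420 - 2959)) = 1/(9*585 - 662/(-1539)) = 1/(5265 - 662*(-1/1539)) = 1/(5265 + 662/1539) = 1/(8103497/1539) = 1539/8103497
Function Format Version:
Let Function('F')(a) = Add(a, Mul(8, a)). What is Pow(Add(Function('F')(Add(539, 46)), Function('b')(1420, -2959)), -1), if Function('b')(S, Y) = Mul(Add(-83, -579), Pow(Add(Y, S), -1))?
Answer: Rational(1539, 8103497) ≈ 0.00018992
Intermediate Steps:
Function('b')(S, Y) = Mul(-662, Pow(Add(S, Y), -1))
Function('F')(a) = Mul(9, a)
Pow(Add(Function('F')(Add(539, 46)), Function('b')(1420, -2959)), -1) = Pow(Add(Mul(9, Add(539, 46)), Mul(-662, Pow(Add(1420, -2959), -1))), -1) = Pow(Add(Mul(9, 585), Mul(-662, Pow(-1539, -1))), -1) = Pow(Add(5265, Mul(-662, Rational(-1, 1539))), -1) = Pow(Add(5265, Rational(662, 1539)), -1) = Pow(Rational(8103497, 1539), -1) = Rational(1539, 8103497)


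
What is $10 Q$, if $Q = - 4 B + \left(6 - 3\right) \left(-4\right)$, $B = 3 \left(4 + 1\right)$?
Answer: $-720$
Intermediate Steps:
$B = 15$ ($B = 3 \cdot 5 = 15$)
$Q = -72$ ($Q = \left(-4\right) 15 + \left(6 - 3\right) \left(-4\right) = -60 + 3 \left(-4\right) = -60 - 12 = -72$)
$10 Q = 10 \left(-72\right) = -720$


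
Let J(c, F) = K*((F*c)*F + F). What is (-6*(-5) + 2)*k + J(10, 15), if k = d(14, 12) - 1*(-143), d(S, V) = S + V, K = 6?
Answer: 18998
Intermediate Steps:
J(c, F) = 6*F + 6*c*F² (J(c, F) = 6*((F*c)*F + F) = 6*(c*F² + F) = 6*(F + c*F²) = 6*F + 6*c*F²)
k = 169 (k = (14 + 12) - 1*(-143) = 26 + 143 = 169)
(-6*(-5) + 2)*k + J(10, 15) = (-6*(-5) + 2)*169 + 6*15*(1 + 15*10) = (30 + 2)*169 + 6*15*(1 + 150) = 32*169 + 6*15*151 = 5408 + 13590 = 18998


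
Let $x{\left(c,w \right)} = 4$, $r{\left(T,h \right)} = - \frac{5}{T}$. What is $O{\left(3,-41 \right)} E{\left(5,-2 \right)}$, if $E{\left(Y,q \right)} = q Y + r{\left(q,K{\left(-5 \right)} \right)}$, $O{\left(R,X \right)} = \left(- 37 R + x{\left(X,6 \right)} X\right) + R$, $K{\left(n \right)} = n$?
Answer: $2040$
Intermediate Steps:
$O{\left(R,X \right)} = - 36 R + 4 X$ ($O{\left(R,X \right)} = \left(- 37 R + 4 X\right) + R = - 36 R + 4 X$)
$E{\left(Y,q \right)} = - \frac{5}{q} + Y q$ ($E{\left(Y,q \right)} = q Y - \frac{5}{q} = Y q - \frac{5}{q} = - \frac{5}{q} + Y q$)
$O{\left(3,-41 \right)} E{\left(5,-2 \right)} = \left(\left(-36\right) 3 + 4 \left(-41\right)\right) \left(- \frac{5}{-2} + 5 \left(-2\right)\right) = \left(-108 - 164\right) \left(\left(-5\right) \left(- \frac{1}{2}\right) - 10\right) = - 272 \left(\frac{5}{2} - 10\right) = \left(-272\right) \left(- \frac{15}{2}\right) = 2040$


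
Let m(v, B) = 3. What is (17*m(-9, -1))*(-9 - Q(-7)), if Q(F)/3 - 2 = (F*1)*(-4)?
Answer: -5049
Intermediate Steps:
Q(F) = 6 - 12*F (Q(F) = 6 + 3*((F*1)*(-4)) = 6 + 3*(F*(-4)) = 6 + 3*(-4*F) = 6 - 12*F)
(17*m(-9, -1))*(-9 - Q(-7)) = (17*3)*(-9 - (6 - 12*(-7))) = 51*(-9 - (6 + 84)) = 51*(-9 - 1*90) = 51*(-9 - 90) = 51*(-99) = -5049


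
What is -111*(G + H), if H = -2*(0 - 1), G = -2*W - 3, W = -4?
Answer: -777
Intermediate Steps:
G = 5 (G = -2*(-4) - 3 = 8 - 3 = 5)
H = 2 (H = -2*(-1) = 2)
-111*(G + H) = -111*(5 + 2) = -111*7 = -777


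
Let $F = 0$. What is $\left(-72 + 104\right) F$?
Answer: $0$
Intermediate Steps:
$\left(-72 + 104\right) F = \left(-72 + 104\right) 0 = 32 \cdot 0 = 0$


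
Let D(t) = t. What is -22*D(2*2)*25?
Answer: -2200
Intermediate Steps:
-22*D(2*2)*25 = -44*2*25 = -22*4*25 = -88*25 = -2200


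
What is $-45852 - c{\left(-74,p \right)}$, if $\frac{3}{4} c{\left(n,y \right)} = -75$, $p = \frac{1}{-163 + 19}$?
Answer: $-45752$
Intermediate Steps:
$p = - \frac{1}{144}$ ($p = \frac{1}{-144} = - \frac{1}{144} \approx -0.0069444$)
$c{\left(n,y \right)} = -100$ ($c{\left(n,y \right)} = \frac{4}{3} \left(-75\right) = -100$)
$-45852 - c{\left(-74,p \right)} = -45852 - -100 = -45852 + 100 = -45752$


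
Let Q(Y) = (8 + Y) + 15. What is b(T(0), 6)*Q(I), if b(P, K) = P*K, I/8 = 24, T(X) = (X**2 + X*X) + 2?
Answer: 2580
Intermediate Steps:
T(X) = 2 + 2*X**2 (T(X) = (X**2 + X**2) + 2 = 2*X**2 + 2 = 2 + 2*X**2)
I = 192 (I = 8*24 = 192)
Q(Y) = 23 + Y
b(P, K) = K*P
b(T(0), 6)*Q(I) = (6*(2 + 2*0**2))*(23 + 192) = (6*(2 + 2*0))*215 = (6*(2 + 0))*215 = (6*2)*215 = 12*215 = 2580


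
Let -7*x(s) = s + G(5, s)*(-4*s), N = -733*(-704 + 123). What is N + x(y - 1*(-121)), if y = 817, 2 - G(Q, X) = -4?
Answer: 428955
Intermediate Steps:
G(Q, X) = 6 (G(Q, X) = 2 - 1*(-4) = 2 + 4 = 6)
N = 425873 (N = -733*(-581) = 425873)
x(s) = 23*s/7 (x(s) = -(s + 6*(-4*s))/7 = -(s - 24*s)/7 = -(-23)*s/7 = 23*s/7)
N + x(y - 1*(-121)) = 425873 + 23*(817 - 1*(-121))/7 = 425873 + 23*(817 + 121)/7 = 425873 + (23/7)*938 = 425873 + 3082 = 428955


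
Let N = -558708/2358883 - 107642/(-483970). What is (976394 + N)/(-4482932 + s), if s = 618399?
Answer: -557339652082652033/2205930709868688415 ≈ -0.25266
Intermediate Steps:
N = -8241513437/570814302755 (N = -558708*1/2358883 - 107642*(-1/483970) = -558708/2358883 + 53821/241985 = -8241513437/570814302755 ≈ -0.014438)
(976394 + N)/(-4482932 + s) = (976394 - 8241513437/570814302755)/(-4482932 + 618399) = (557339652082652033/570814302755)/(-3864533) = (557339652082652033/570814302755)*(-1/3864533) = -557339652082652033/2205930709868688415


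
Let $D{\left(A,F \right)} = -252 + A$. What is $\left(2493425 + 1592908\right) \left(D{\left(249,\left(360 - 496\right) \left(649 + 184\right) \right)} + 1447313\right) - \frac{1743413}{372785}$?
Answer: $\frac{314960221160569591}{53255} \approx 5.9142 \cdot 10^{12}$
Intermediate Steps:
$\left(2493425 + 1592908\right) \left(D{\left(249,\left(360 - 496\right) \left(649 + 184\right) \right)} + 1447313\right) - \frac{1743413}{372785} = \left(2493425 + 1592908\right) \left(\left(-252 + 249\right) + 1447313\right) - \frac{1743413}{372785} = 4086333 \left(-3 + 1447313\right) - 1743413 \cdot \frac{1}{372785} = 4086333 \cdot 1447310 - \frac{249059}{53255} = 5914190614230 - \frac{249059}{53255} = \frac{314960221160569591}{53255}$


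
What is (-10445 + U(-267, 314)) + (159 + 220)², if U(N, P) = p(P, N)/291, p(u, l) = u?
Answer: 38760350/291 ≈ 1.3320e+5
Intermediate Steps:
U(N, P) = P/291
(-10445 + U(-267, 314)) + (159 + 220)² = (-10445 + (1/291)*314) + (159 + 220)² = (-10445 + 314/291) + 379² = -3039181/291 + 143641 = 38760350/291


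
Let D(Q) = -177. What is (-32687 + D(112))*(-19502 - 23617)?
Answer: 1417062816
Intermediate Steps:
(-32687 + D(112))*(-19502 - 23617) = (-32687 - 177)*(-19502 - 23617) = -32864*(-43119) = 1417062816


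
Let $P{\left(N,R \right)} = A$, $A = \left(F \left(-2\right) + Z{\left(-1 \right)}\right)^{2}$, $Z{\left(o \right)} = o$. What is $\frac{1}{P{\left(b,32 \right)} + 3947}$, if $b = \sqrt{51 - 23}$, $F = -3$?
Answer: $\frac{1}{3972} \approx 0.00025176$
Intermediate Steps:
$b = 2 \sqrt{7}$ ($b = \sqrt{28} = 2 \sqrt{7} \approx 5.2915$)
$A = 25$ ($A = \left(\left(-3\right) \left(-2\right) - 1\right)^{2} = \left(6 - 1\right)^{2} = 5^{2} = 25$)
$P{\left(N,R \right)} = 25$
$\frac{1}{P{\left(b,32 \right)} + 3947} = \frac{1}{25 + 3947} = \frac{1}{3972}$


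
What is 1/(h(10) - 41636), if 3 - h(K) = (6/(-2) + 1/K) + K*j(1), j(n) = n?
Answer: -10/416401 ≈ -2.4015e-5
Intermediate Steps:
h(K) = 6 - K - 1/K (h(K) = 3 - ((6/(-2) + 1/K) + K*1) = 3 - ((6*(-½) + 1/K) + K) = 3 - ((-3 + 1/K) + K) = 3 - (-3 + K + 1/K) = 3 + (3 - K - 1/K) = 6 - K - 1/K)
1/(h(10) - 41636) = 1/((6 - 1*10 - 1/10) - 41636) = 1/((6 - 10 - 1*⅒) - 41636) = 1/((6 - 10 - ⅒) - 41636) = 1/(-41/10 - 41636) = 1/(-416401/10) = -10/416401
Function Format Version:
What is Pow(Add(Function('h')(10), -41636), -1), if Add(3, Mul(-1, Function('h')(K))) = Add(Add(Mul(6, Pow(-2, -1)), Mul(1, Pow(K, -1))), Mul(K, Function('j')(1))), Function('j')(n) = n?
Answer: Rational(-10, 416401) ≈ -2.4015e-5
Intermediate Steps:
Function('h')(K) = Add(6, Mul(-1, K), Mul(-1, Pow(K, -1))) (Function('h')(K) = Add(3, Mul(-1, Add(Add(Mul(6, Pow(-2, -1)), Mul(1, Pow(K, -1))), Mul(K, 1)))) = Add(3, Mul(-1, Add(Add(Mul(6, Rational(-1, 2)), Pow(K, -1)), K))) = Add(3, Mul(-1, Add(Add(-3, Pow(K, -1)), K))) = Add(3, Mul(-1, Add(-3, K, Pow(K, -1)))) = Add(3, Add(3, Mul(-1, K), Mul(-1, Pow(K, -1)))) = Add(6, Mul(-1, K), Mul(-1, Pow(K, -1))))
Pow(Add(Function('h')(10), -41636), -1) = Pow(Add(Add(6, Mul(-1, 10), Mul(-1, Pow(10, -1))), -41636), -1) = Pow(Add(Add(6, -10, Mul(-1, Rational(1, 10))), -41636), -1) = Pow(Add(Add(6, -10, Rational(-1, 10)), -41636), -1) = Pow(Add(Rational(-41, 10), -41636), -1) = Pow(Rational(-416401, 10), -1) = Rational(-10, 416401)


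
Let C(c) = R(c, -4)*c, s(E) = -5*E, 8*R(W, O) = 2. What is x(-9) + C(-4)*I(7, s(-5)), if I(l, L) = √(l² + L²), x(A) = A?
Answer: -9 - √674 ≈ -34.961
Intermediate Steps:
R(W, O) = ¼ (R(W, O) = (⅛)*2 = ¼)
C(c) = c/4
I(l, L) = √(L² + l²)
x(-9) + C(-4)*I(7, s(-5)) = -9 + ((¼)*(-4))*√((-5*(-5))² + 7²) = -9 - √(25² + 49) = -9 - √(625 + 49) = -9 - √674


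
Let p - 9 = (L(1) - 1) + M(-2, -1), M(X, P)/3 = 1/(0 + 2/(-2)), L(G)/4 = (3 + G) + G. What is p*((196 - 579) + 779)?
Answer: 9900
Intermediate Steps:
L(G) = 12 + 8*G (L(G) = 4*((3 + G) + G) = 4*(3 + 2*G) = 12 + 8*G)
M(X, P) = -3 (M(X, P) = 3/(0 + 2/(-2)) = 3/(0 + 2*(-1/2)) = 3/(0 - 1) = 3/(-1) = 3*(-1) = -3)
p = 25 (p = 9 + (((12 + 8*1) - 1) - 3) = 9 + (((12 + 8) - 1) - 3) = 9 + ((20 - 1) - 3) = 9 + (19 - 3) = 9 + 16 = 25)
p*((196 - 579) + 779) = 25*((196 - 579) + 779) = 25*(-383 + 779) = 25*396 = 9900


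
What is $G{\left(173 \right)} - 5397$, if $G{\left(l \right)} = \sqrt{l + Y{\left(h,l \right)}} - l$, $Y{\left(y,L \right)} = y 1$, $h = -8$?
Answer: $-5570 + \sqrt{165} \approx -5557.2$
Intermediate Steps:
$Y{\left(y,L \right)} = y$
$G{\left(l \right)} = \sqrt{-8 + l} - l$ ($G{\left(l \right)} = \sqrt{l - 8} - l = \sqrt{-8 + l} - l$)
$G{\left(173 \right)} - 5397 = \left(\sqrt{-8 + 173} - 173\right) - 5397 = \left(\sqrt{165} - 173\right) - 5397 = \left(-173 + \sqrt{165}\right) - 5397 = -5570 + \sqrt{165}$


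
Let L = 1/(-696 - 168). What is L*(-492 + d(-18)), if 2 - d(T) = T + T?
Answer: 227/432 ≈ 0.52546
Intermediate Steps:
L = -1/864 (L = 1/(-864) = -1/864 ≈ -0.0011574)
d(T) = 2 - 2*T (d(T) = 2 - (T + T) = 2 - 2*T)
L*(-492 + d(-18)) = -(-492 + (2 - 2*(-18)))/864 = -(-492 + (2 + 36))/864 = -(-492 + 38)/864 = -1/864*(-454) = 227/432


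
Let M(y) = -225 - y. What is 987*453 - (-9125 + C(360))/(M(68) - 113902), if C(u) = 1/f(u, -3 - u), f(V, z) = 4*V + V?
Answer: 91904096736001/205551000 ≈ 4.4711e+5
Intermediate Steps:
f(V, z) = 5*V
C(u) = 1/(5*u)
987*453 - (-9125 + C(360))/(M(68) - 113902) = 987*453 - (-9125 + (1/5)/360)/((-225 - 1*68) - 113902) = 447111 - (-9125 + (1/5)*(1/360))/((-225 - 68) - 113902) = 447111 - (-9125 + 1/1800)/(-293 - 113902) = 447111 - (-16424999)/(1800*(-114195)) = 447111 - (-16424999)*(-1)/(1800*114195) = 447111 - 1*16424999/205551000 = 447111 - 16424999/205551000 = 91904096736001/205551000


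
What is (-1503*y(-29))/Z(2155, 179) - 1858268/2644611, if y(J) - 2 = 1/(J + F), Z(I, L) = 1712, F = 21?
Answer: -85073593523/36220592256 ≈ -2.3488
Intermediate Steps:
y(J) = 2 + 1/(21 + J) (y(J) = 2 + 1/(J + 21) = 2 + 1/(21 + J))
(-1503*y(-29))/Z(2155, 179) - 1858268/2644611 = -1503*(43 + 2*(-29))/(21 - 29)/1712 - 1858268/2644611 = -1503*(43 - 58)/(-8)*(1/1712) - 1858268*1/2644611 = -(-1503)*(-15)/8*(1/1712) - 1858268/2644611 = -1503*15/8*(1/1712) - 1858268/2644611 = -22545/8*1/1712 - 1858268/2644611 = -22545/13696 - 1858268/2644611 = -85073593523/36220592256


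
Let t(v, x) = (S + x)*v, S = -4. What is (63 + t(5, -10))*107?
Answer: -749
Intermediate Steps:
t(v, x) = v*(-4 + x) (t(v, x) = (-4 + x)*v = v*(-4 + x))
(63 + t(5, -10))*107 = (63 + 5*(-4 - 10))*107 = (63 + 5*(-14))*107 = (63 - 70)*107 = -7*107 = -749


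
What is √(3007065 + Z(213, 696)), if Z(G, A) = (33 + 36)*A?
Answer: √3055089 ≈ 1747.9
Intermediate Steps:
Z(G, A) = 69*A
√(3007065 + Z(213, 696)) = √(3007065 + 69*696) = √(3007065 + 48024) = √3055089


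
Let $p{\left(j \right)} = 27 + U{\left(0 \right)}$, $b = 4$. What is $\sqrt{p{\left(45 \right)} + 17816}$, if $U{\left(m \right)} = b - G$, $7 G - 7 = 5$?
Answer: $\frac{\sqrt{874419}}{7} \approx 133.59$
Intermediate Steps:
$G = \frac{12}{7}$ ($G = 1 + \frac{1}{7} \cdot 5 = 1 + \frac{5}{7} = \frac{12}{7} \approx 1.7143$)
$U{\left(m \right)} = \frac{16}{7}$ ($U{\left(m \right)} = 4 - \frac{12}{7} = \frac{16}{7}$)
$p{\left(j \right)} = \frac{205}{7}$ ($p{\left(j \right)} = 27 + \frac{16}{7} = \frac{205}{7}$)
$\sqrt{p{\left(45 \right)} + 17816} = \sqrt{\frac{205}{7} + 17816} = \sqrt{\frac{124917}{7}} = \frac{\sqrt{874419}}{7}$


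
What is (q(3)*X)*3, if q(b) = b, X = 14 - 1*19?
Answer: -45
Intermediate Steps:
X = -5 (X = 14 - 19 = -5)
(q(3)*X)*3 = (3*(-5))*3 = -15*3 = -45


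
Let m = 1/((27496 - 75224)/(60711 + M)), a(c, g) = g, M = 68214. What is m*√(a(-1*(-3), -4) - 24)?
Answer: -128925*I*√7/23864 ≈ -14.294*I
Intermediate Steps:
m = -128925/47728 (m = 1/((27496 - 75224)/(60711 + 68214)) = 1/(-47728/128925) = -128925/47728 ≈ -2.7012)
m*√(a(-1*(-3), -4) - 24) = -128925*√(-4 - 24)/47728 = -128925*I*√7/23864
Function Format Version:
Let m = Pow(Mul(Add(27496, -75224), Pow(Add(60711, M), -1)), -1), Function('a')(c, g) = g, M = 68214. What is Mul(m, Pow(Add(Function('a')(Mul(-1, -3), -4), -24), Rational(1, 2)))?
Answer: Mul(Rational(-128925, 23864), I, Pow(7, Rational(1, 2))) ≈ Mul(-14.294, I)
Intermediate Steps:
m = Rational(-128925, 47728) (m = Pow(Mul(Add(27496, -75224), Pow(Add(60711, 68214), -1)), -1) = Pow(Mul(-47728, Pow(128925, -1)), -1) = Pow(Mul(-47728, Rational(1, 128925)), -1) = Pow(Rational(-47728, 128925), -1) = Rational(-128925, 47728) ≈ -2.7012)
Mul(m, Pow(Add(Function('a')(Mul(-1, -3), -4), -24), Rational(1, 2))) = Mul(Rational(-128925, 47728), Pow(Add(-4, -24), Rational(1, 2))) = Mul(Rational(-128925, 47728), Pow(-28, Rational(1, 2))) = Mul(Rational(-128925, 47728), Mul(2, I, Pow(7, Rational(1, 2)))) = Mul(Rational(-128925, 23864), I, Pow(7, Rational(1, 2)))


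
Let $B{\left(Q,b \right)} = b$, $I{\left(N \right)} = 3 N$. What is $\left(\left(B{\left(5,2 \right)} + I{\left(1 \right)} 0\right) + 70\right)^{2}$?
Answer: $5184$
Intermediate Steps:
$\left(\left(B{\left(5,2 \right)} + I{\left(1 \right)} 0\right) + 70\right)^{2} = \left(\left(2 + 3 \cdot 1 \cdot 0\right) + 70\right)^{2} = \left(\left(2 + 3 \cdot 0\right) + 70\right)^{2} = \left(\left(2 + 0\right) + 70\right)^{2} = \left(2 + 70\right)^{2} = 72^{2} = 5184$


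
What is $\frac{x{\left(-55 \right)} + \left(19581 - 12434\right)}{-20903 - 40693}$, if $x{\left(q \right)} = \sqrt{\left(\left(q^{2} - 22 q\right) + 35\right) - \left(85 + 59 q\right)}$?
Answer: $- \frac{7147}{61596} - \frac{\sqrt{7430}}{61596} \approx -0.11743$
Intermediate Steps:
$x{\left(q \right)} = \sqrt{-50 + q^{2} - 81 q}$ ($x{\left(q \right)} = \sqrt{\left(35 + q^{2} - 22 q\right) - \left(85 + 59 q\right)} = \sqrt{-50 + q^{2} - 81 q}$)
$\frac{x{\left(-55 \right)} + \left(19581 - 12434\right)}{-20903 - 40693} = \frac{\sqrt{-50 + \left(-55\right)^{2} - -4455} + \left(19581 - 12434\right)}{-20903 - 40693} = \frac{\sqrt{-50 + 3025 + 4455} + 7147}{-61596} = \left(\sqrt{7430} + 7147\right) \left(- \frac{1}{61596}\right) = \left(7147 + \sqrt{7430}\right) \left(- \frac{1}{61596}\right) = - \frac{7147}{61596} - \frac{\sqrt{7430}}{61596}$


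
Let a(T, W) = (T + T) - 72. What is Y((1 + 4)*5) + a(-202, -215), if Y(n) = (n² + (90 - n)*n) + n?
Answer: 1799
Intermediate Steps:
a(T, W) = -72 + 2*T (a(T, W) = 2*T - 72 = -72 + 2*T)
Y(n) = n + n² + n*(90 - n) (Y(n) = (n² + n*(90 - n)) + n = n + n² + n*(90 - n))
Y((1 + 4)*5) + a(-202, -215) = 91*((1 + 4)*5) + (-72 + 2*(-202)) = 91*(5*5) + (-72 - 404) = 91*25 - 476 = 2275 - 476 = 1799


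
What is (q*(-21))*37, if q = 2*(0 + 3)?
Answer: -4662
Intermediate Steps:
q = 6 (q = 2*3 = 6)
(q*(-21))*37 = (6*(-21))*37 = -126*37 = -4662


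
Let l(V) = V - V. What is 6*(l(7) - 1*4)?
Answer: -24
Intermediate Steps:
l(V) = 0
6*(l(7) - 1*4) = 6*(0 - 1*4) = 6*(0 - 4) = 6*(-4) = -24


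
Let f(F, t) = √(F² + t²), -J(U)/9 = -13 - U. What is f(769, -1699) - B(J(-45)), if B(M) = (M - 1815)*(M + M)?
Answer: -1211328 + √3477962 ≈ -1.2095e+6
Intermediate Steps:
J(U) = 117 + 9*U (J(U) = -9*(-13 - U) = 117 + 9*U)
B(M) = 2*M*(-1815 + M) (B(M) = (-1815 + M)*(2*M) = 2*M*(-1815 + M))
f(769, -1699) - B(J(-45)) = √(769² + (-1699)²) - 2*(117 + 9*(-45))*(-1815 + (117 + 9*(-45))) = √(591361 + 2886601) - 2*(117 - 405)*(-1815 + (117 - 405)) = √3477962 - 2*(-288)*(-1815 - 288) = √3477962 - 2*(-288)*(-2103) = √3477962 - 1*1211328 = √3477962 - 1211328 = -1211328 + √3477962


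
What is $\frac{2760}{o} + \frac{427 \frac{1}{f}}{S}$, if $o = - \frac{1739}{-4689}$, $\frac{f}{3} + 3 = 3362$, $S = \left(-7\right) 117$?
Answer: $\frac{15258309928681}{2050296651} \approx 7442.0$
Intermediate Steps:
$S = -819$
$f = 10077$ ($f = -9 + 3 \cdot 3362 = -9 + 10086 = 10077$)
$o = \frac{1739}{4689}$ ($o = \left(-1739\right) \left(- \frac{1}{4689}\right) = \frac{1739}{4689} \approx 0.37087$)
$\frac{2760}{o} + \frac{427 \frac{1}{f}}{S} = \frac{2760}{\frac{1739}{4689}} + \frac{427 \cdot \frac{1}{10077}}{-819} = 2760 \cdot \frac{4689}{1739} + 427 \cdot \frac{1}{10077} \left(- \frac{1}{819}\right) = \frac{12941640}{1739} + \frac{427}{10077} \left(- \frac{1}{819}\right) = \frac{12941640}{1739} - \frac{61}{1179009} = \frac{15258309928681}{2050296651}$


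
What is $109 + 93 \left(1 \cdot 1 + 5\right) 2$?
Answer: $1225$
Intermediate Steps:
$109 + 93 \left(1 \cdot 1 + 5\right) 2 = 109 + 93 \left(1 + 5\right) 2 = 109 + 93 \cdot 6 \cdot 2 = 109 + 93 \cdot 12 = 109 + 1116 = 1225$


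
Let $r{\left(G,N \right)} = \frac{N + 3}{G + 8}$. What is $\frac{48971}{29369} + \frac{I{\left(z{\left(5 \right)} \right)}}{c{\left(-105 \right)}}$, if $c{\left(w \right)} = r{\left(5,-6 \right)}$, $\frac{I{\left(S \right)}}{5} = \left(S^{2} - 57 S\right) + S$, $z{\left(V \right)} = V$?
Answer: $\frac{162312696}{29369} \approx 5526.7$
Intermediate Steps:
$I{\left(S \right)} = - 280 S + 5 S^{2}$ ($I{\left(S \right)} = 5 \left(\left(S^{2} - 57 S\right) + S\right) = 5 \left(S^{2} - 56 S\right) = - 280 S + 5 S^{2}$)
$r{\left(G,N \right)} = \frac{3 + N}{8 + G}$
$c{\left(w \right)} = - \frac{3}{13}$ ($c{\left(w \right)} = \frac{3 - 6}{8 + 5} = \frac{1}{13} \left(-3\right) = - \frac{3}{13}$)
$\frac{48971}{29369} + \frac{I{\left(z{\left(5 \right)} \right)}}{c{\left(-105 \right)}} = \frac{48971}{29369} + \frac{5 \cdot 5 \left(-56 + 5\right)}{- \frac{3}{13}} = 48971 \cdot \frac{1}{29369} + 5 \cdot 5 \left(-51\right) \left(- \frac{13}{3}\right) = \frac{48971}{29369} - -5525 = \frac{48971}{29369} + 5525 = \frac{162312696}{29369}$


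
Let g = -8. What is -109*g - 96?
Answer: 776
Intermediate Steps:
-109*g - 96 = -109*(-8) - 96 = 872 - 96 = 776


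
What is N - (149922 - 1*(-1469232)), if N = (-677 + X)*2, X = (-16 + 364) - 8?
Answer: -1619828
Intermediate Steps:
X = 340 (X = 348 - 8 = 340)
N = -674 (N = (-677 + 340)*2 = -337*2 = -674)
N - (149922 - 1*(-1469232)) = -674 - (149922 - 1*(-1469232)) = -674 - (149922 + 1469232) = -674 - 1*1619154 = -674 - 1619154 = -1619828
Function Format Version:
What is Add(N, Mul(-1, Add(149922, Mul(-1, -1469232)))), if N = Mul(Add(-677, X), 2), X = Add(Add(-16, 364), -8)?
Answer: -1619828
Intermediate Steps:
X = 340 (X = Add(348, -8) = 340)
N = -674 (N = Mul(Add(-677, 340), 2) = Mul(-337, 2) = -674)
Add(N, Mul(-1, Add(149922, Mul(-1, -1469232)))) = Add(-674, Mul(-1, Add(149922, Mul(-1, -1469232)))) = Add(-674, Mul(-1, Add(149922, 1469232))) = Add(-674, Mul(-1, 1619154)) = Add(-674, -1619154) = -1619828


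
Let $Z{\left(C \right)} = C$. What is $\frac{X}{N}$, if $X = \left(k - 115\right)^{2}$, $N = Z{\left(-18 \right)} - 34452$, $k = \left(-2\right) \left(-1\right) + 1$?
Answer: $- \frac{6272}{17235} \approx -0.36391$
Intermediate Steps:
$k = 3$ ($k = 2 + 1 = 3$)
$N = -34470$ ($N = -18 - 34452 = -34470$)
$X = 12544$ ($X = \left(3 - 115\right)^{2} = \left(-112\right)^{2} = 12544$)
$\frac{X}{N} = \frac{12544}{-34470} = 12544 \left(- \frac{1}{34470}\right) = - \frac{6272}{17235}$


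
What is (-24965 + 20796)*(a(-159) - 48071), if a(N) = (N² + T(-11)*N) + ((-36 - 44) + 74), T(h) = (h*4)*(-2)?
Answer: 153369172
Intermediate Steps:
T(h) = -8*h (T(h) = (4*h)*(-2) = -8*h)
a(N) = -6 + N² + 88*N (a(N) = (N² + (-8*(-11))*N) + ((-36 - 44) + 74) = (N² + 88*N) + (-80 + 74) = (N² + 88*N) - 6 = -6 + N² + 88*N)
(-24965 + 20796)*(a(-159) - 48071) = (-24965 + 20796)*((-6 + (-159)² + 88*(-159)) - 48071) = -4169*((-6 + 25281 - 13992) - 48071) = -4169*(11283 - 48071) = -4169*(-36788) = 153369172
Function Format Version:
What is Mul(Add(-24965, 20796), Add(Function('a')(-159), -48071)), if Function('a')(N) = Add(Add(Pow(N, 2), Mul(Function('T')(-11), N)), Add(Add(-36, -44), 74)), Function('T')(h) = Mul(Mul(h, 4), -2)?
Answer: 153369172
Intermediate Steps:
Function('T')(h) = Mul(-8, h) (Function('T')(h) = Mul(Mul(4, h), -2) = Mul(-8, h))
Function('a')(N) = Add(-6, Pow(N, 2), Mul(88, N)) (Function('a')(N) = Add(Add(Pow(N, 2), Mul(Mul(-8, -11), N)), Add(Add(-36, -44), 74)) = Add(Add(Pow(N, 2), Mul(88, N)), Add(-80, 74)) = Add(Add(Pow(N, 2), Mul(88, N)), -6) = Add(-6, Pow(N, 2), Mul(88, N)))
Mul(Add(-24965, 20796), Add(Function('a')(-159), -48071)) = Mul(Add(-24965, 20796), Add(Add(-6, Pow(-159, 2), Mul(88, -159)), -48071)) = Mul(-4169, Add(Add(-6, 25281, -13992), -48071)) = Mul(-4169, Add(11283, -48071)) = Mul(-4169, -36788) = 153369172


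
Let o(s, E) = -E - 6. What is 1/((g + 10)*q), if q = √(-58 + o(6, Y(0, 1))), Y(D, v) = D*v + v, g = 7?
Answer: -I*√65/1105 ≈ -0.0072962*I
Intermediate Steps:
Y(D, v) = v + D*v
o(s, E) = -6 - E
q = I*√65 (q = √(-58 + (-6 - (1 + 0))) = √(-58 + (-6 - 1)) = √(-58 - 7) = √(-65) = I*√65 ≈ 8.0623*I)
1/((g + 10)*q) = 1/((7 + 10)*(I*√65)) = 1/(17*(I*√65)) = 1/(17*I*√65) = -I*√65/1105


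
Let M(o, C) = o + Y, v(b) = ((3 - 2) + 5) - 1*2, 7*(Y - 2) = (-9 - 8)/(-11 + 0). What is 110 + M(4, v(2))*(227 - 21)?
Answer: 107144/77 ≈ 1391.5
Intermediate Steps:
Y = 171/77 (Y = 2 + ((-9 - 8)/(-11 + 0))/7 = 2 + (-17/(-11))/7 = 2 + (-17*(-1/11))/7 = 2 + (⅐)*(17/11) = 2 + 17/77 = 171/77 ≈ 2.2208)
v(b) = 4 (v(b) = (1 + 5) - 2 = 6 - 2 = 4)
M(o, C) = 171/77 + o (M(o, C) = o + 171/77 = 171/77 + o)
110 + M(4, v(2))*(227 - 21) = 110 + (171/77 + 4)*(227 - 21) = 110 + (479/77)*206 = 110 + 98674/77 = 107144/77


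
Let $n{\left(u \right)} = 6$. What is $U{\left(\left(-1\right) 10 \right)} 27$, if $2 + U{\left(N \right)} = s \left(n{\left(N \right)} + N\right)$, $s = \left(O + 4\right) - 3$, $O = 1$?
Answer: $-270$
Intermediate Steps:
$s = 2$ ($s = \left(1 + 4\right) - 3 = 5 - 3 = 2$)
$U{\left(N \right)} = 10 + 2 N$ ($U{\left(N \right)} = -2 + 2 \left(6 + N\right) = -2 + \left(12 + 2 N\right) = 10 + 2 N$)
$U{\left(\left(-1\right) 10 \right)} 27 = \left(10 + 2 \left(\left(-1\right) 10\right)\right) 27 = \left(10 + 2 \left(-10\right)\right) 27 = \left(10 - 20\right) 27 = \left(-10\right) 27 = -270$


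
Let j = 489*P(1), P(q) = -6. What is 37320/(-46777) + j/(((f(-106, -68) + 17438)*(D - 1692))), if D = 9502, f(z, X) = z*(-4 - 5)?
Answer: -2680419385059/3359559690520 ≈ -0.79785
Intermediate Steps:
f(z, X) = -9*z (f(z, X) = z*(-9) = -9*z)
j = -2934 (j = 489*(-6) = -2934)
37320/(-46777) + j/(((f(-106, -68) + 17438)*(D - 1692))) = 37320/(-46777) - 2934*1/((9502 - 1692)*(-9*(-106) + 17438)) = 37320*(-1/46777) - 2934*1/(7810*(954 + 17438)) = -37320/46777 - 2934/(18392*7810) = -37320/46777 - 2934/143641520 = -37320/46777 - 2934*1/143641520 = -37320/46777 - 1467/71820760 = -2680419385059/3359559690520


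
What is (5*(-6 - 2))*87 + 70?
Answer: -3410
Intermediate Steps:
(5*(-6 - 2))*87 + 70 = (5*(-8))*87 + 70 = -40*87 + 70 = -3480 + 70 = -3410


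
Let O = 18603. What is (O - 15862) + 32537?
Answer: 35278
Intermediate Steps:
(O - 15862) + 32537 = (18603 - 15862) + 32537 = 2741 + 32537 = 35278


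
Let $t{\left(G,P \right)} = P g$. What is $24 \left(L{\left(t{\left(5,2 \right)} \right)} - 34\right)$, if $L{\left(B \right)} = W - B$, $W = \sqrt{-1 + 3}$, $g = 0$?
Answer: $-816 + 24 \sqrt{2} \approx -782.06$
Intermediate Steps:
$t{\left(G,P \right)} = 0$ ($t{\left(G,P \right)} = P 0 = 0$)
$W = \sqrt{2} \approx 1.4142$
$L{\left(B \right)} = \sqrt{2} - B$
$24 \left(L{\left(t{\left(5,2 \right)} \right)} - 34\right) = 24 \left(\left(\sqrt{2} - 0\right) - 34\right) = 24 \left(\left(\sqrt{2} + 0\right) - 34\right) = 24 \left(\sqrt{2} - 34\right) = 24 \left(-34 + \sqrt{2}\right) = -816 + 24 \sqrt{2}$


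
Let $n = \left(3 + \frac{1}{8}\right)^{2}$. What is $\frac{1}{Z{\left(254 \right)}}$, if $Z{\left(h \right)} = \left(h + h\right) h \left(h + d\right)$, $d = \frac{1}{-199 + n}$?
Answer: $\frac{12111}{396919206160} \approx 3.0513 \cdot 10^{-8}$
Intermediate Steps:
$n = \frac{625}{64}$ ($n = \left(3 + \frac{1}{8}\right)^{2} = \left(\frac{25}{8}\right)^{2} = \frac{625}{64} \approx 9.7656$)
$d = - \frac{64}{12111}$ ($d = \frac{1}{-199 + \frac{625}{64}} = \frac{1}{- \frac{12111}{64}} = - \frac{64}{12111} \approx -0.0052845$)
$Z{\left(h \right)} = 2 h^{2} \left(- \frac{64}{12111} + h\right)$ ($Z{\left(h \right)} = \left(h + h\right) h \left(h - \frac{64}{12111}\right) = 2 h h \left(- \frac{64}{12111} + h\right) = 2 h^{2} \left(- \frac{64}{12111} + h\right)$)
$\frac{1}{Z{\left(254 \right)}} = \frac{1}{254^{2} \left(- \frac{128}{12111} + 2 \cdot 254\right)} = \frac{1}{64516 \left(- \frac{128}{12111} + 508\right)} = \frac{1}{64516 \cdot \frac{6152260}{12111}} = \frac{1}{\frac{396919206160}{12111}} = \frac{12111}{396919206160}$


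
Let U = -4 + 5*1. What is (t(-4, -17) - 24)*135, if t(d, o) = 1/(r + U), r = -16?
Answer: -3249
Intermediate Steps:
U = 1 (U = -4 + 5 = 1)
t(d, o) = -1/15 (t(d, o) = 1/(-16 + 1) = 1/(-15) = -1/15)
(t(-4, -17) - 24)*135 = (-1/15 - 24)*135 = -361/15*135 = -3249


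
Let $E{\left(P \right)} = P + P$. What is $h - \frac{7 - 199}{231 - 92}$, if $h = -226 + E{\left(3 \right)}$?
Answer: $- \frac{30388}{139} \approx -218.62$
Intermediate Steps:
$E{\left(P \right)} = 2 P$
$h = -220$ ($h = -226 + 2 \cdot 3 = -226 + 6 = -220$)
$h - \frac{7 - 199}{231 - 92} = -220 - \frac{7 - 199}{231 - 92} = -220 - - \frac{192}{139} = -220 + \frac{192}{139} = - \frac{30388}{139}$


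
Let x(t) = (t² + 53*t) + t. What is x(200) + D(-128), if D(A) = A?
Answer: 50672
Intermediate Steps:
x(t) = t² + 54*t
x(200) + D(-128) = 200*(54 + 200) - 128 = 200*254 - 128 = 50800 - 128 = 50672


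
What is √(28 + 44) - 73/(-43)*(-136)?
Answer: -9928/43 + 6*√2 ≈ -222.40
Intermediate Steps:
√(28 + 44) - 73/(-43)*(-136) = √72 - 73*(-1/43)*(-136) = 6*√2 + (73/43)*(-136) = 6*√2 - 9928/43 = -9928/43 + 6*√2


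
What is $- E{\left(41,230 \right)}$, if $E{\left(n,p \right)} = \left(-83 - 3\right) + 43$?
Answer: $43$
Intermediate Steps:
$E{\left(n,p \right)} = -43$ ($E{\left(n,p \right)} = -86 + 43 = -43$)
$- E{\left(41,230 \right)} = \left(-1\right) \left(-43\right) = 43$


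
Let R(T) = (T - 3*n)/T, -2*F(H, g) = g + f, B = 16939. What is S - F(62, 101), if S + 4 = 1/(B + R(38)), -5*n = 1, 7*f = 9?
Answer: 1062140320/22530221 ≈ 47.143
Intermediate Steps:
f = 9/7 (f = (⅐)*9 = 9/7 ≈ 1.2857)
n = -⅕ (n = -⅕*1 = -⅕ ≈ -0.20000)
F(H, g) = -9/14 - g/2 (F(H, g) = -(g + 9/7)/2 = -(9/7 + g)/2 = -9/14 - g/2)
R(T) = (⅗ + T)/T (R(T) = (T - 3*(-⅕))/T = (T + ⅗)/T = (⅗ + T)/T)
S = -12874222/3218603 (S = -4 + 1/(16939 + (⅗ + 38)/38) = -4 + 1/(16939 + (1/38)*(193/5)) = -4 + 1/(16939 + 193/190) = -4 + 1/(3218603/190) = -4 + 190/3218603 = -12874222/3218603 ≈ -3.9999)
S - F(62, 101) = -12874222/3218603 - (-9/14 - ½*101) = -12874222/3218603 - (-9/14 - 101/2) = -12874222/3218603 - 1*(-358/7) = -12874222/3218603 + 358/7 = 1062140320/22530221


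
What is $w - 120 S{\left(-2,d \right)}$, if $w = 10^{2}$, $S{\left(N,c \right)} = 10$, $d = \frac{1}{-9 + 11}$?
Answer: $-1100$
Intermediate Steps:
$d = \frac{1}{2} \approx 0.5$
$w = 100$
$w - 120 S{\left(-2,d \right)} = 100 - 1200 = -1100$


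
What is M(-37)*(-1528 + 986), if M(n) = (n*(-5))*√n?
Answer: -100270*I*√37 ≈ -6.0992e+5*I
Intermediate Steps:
M(n) = -5*n^(3/2) (M(n) = (-5*n)*√n = -5*n^(3/2))
M(-37)*(-1528 + 986) = (-(-185)*I*√37)*(-1528 + 986) = -(-185)*I*√37*(-542) = (185*I*√37)*(-542) = -100270*I*√37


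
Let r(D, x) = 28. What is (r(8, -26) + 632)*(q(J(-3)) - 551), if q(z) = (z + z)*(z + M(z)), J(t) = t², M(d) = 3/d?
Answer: -252780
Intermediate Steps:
q(z) = 2*z*(z + 3/z) (q(z) = (z + z)*(z + 3/z) = (2*z)*(z + 3/z) = 2*z*(z + 3/z))
(r(8, -26) + 632)*(q(J(-3)) - 551) = (28 + 632)*((6 + 2*((-3)²)²) - 551) = 660*((6 + 2*9²) - 551) = 660*((6 + 2*81) - 551) = 660*((6 + 162) - 551) = 660*(168 - 551) = 660*(-383) = -252780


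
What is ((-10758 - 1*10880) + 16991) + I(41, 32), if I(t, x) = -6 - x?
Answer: -4685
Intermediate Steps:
((-10758 - 1*10880) + 16991) + I(41, 32) = ((-10758 - 1*10880) + 16991) + (-6 - 1*32) = ((-10758 - 10880) + 16991) + (-6 - 32) = (-21638 + 16991) - 38 = -4647 - 38 = -4685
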